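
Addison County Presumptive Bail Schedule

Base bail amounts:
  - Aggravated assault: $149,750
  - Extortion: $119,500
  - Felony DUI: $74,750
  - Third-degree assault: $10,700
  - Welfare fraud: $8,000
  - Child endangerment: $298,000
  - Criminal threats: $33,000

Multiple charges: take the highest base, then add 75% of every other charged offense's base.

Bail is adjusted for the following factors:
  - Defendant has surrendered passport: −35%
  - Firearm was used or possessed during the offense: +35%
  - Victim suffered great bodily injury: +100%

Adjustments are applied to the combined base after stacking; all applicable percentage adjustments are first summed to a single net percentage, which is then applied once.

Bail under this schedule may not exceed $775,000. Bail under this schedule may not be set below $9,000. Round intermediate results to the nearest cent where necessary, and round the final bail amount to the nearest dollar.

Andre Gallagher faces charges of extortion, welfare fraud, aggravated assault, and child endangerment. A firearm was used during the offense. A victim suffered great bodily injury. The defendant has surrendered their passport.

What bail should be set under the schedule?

Base amounts from the schedule: extortion $119,500; welfare fraud $8,000; aggravated assault $149,750; child endangerment $298,000.
Stacking rule: highest base plus 75% of each additional charge. Highest is child endangerment at $298,000. Additional: $119,500 × 75% = $89,625; $8,000 × 75% = $6,000; $149,750 × 75% = $112,312.50. Combined base = $298,000 + $207,937.50 = $505,937.50.
Net percentage adjustment: −35% +35% +100% = +100%. $505,937.50 × 2 = $1,011,875.
Result $1,011,875 exceeds the maximum of $775,000; bail is capped at $775,000.
$775,000 is at or above the $9,000 minimum.

$775,000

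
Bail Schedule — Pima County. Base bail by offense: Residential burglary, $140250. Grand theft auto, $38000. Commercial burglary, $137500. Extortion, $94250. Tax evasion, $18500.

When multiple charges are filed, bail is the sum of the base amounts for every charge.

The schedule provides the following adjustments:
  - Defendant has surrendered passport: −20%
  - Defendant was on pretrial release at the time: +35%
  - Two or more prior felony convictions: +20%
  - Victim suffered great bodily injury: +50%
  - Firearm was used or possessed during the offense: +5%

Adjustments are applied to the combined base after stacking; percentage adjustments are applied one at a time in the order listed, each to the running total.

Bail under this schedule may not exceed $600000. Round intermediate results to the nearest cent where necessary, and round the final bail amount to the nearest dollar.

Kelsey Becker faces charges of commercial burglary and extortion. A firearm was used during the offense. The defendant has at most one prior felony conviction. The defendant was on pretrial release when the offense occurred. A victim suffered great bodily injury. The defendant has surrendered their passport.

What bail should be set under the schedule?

Base amounts from the schedule: commercial burglary $137500; extortion $94250.
Stacking rule: sum of all bases. $137500 + $94250 = $231750.
Defendant has surrendered passport (−20%): $231750 × 0.8 = $185400.
Defendant was on pretrial release at the time (+35%): $185400 × 1.35 = $250290.
Victim suffered great bodily injury (+50%): $250290 × 1.5 = $375435.
Firearm was used or possessed during the offense (+5%): $375435 × 1.05 = $394206.75.
$394206.75 is within the $600000 maximum.
Rounded to the nearest dollar: $394207.

$394207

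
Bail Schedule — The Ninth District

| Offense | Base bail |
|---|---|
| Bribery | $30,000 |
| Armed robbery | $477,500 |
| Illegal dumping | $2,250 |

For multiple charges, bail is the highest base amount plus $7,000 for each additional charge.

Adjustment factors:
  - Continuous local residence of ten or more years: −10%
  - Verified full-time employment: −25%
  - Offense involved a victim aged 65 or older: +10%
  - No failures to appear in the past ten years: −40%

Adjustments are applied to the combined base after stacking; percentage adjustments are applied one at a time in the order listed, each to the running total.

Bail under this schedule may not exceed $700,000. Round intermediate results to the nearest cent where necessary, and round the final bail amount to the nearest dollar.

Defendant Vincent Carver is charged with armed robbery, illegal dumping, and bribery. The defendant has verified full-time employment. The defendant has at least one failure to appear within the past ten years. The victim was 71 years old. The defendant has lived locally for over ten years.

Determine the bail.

Base amounts from the schedule: armed robbery $477,500; illegal dumping $2,250; bribery $30,000.
Stacking rule: highest base plus $7,000 per additional charge. Highest is armed robbery at $477,500; 2 additional charges → +$14,000. Combined base = $491,500.
Continuous local residence of ten or more years (−10%): $491,500 × 0.9 = $442,350.
Verified full-time employment (−25%): $442,350 × 0.75 = $331,762.50.
Offense involved a victim aged 65 or older (+10%): $331,762.50 × 1.1 = $364,938.75.
$364,938.75 is within the $700,000 maximum.
Rounded to the nearest dollar: $364,939.

$364,939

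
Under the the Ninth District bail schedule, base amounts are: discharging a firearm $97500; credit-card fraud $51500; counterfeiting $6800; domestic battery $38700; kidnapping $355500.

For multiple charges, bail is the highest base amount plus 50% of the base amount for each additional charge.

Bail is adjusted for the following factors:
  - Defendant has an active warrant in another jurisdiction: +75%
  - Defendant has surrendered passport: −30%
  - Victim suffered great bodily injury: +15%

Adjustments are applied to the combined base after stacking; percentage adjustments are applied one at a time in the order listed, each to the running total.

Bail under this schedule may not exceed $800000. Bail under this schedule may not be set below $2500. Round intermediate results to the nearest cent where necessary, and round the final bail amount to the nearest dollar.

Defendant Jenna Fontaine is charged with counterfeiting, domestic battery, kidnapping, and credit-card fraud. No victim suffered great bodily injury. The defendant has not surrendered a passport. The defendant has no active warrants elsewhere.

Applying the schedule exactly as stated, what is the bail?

$404000

Base amounts from the schedule: counterfeiting $6800; domestic battery $38700; kidnapping $355500; credit-card fraud $51500.
Stacking rule: highest base plus 50% of each additional charge. Highest is kidnapping at $355500. Additional: $6800 × 50% = $3400; $38700 × 50% = $19350; $51500 × 50% = $25750. Combined base = $355500 + $48500 = $404000.
No adjustment factors apply to this defendant.
$404000 is within the $800000 maximum.
$404000 is at or above the $2500 minimum.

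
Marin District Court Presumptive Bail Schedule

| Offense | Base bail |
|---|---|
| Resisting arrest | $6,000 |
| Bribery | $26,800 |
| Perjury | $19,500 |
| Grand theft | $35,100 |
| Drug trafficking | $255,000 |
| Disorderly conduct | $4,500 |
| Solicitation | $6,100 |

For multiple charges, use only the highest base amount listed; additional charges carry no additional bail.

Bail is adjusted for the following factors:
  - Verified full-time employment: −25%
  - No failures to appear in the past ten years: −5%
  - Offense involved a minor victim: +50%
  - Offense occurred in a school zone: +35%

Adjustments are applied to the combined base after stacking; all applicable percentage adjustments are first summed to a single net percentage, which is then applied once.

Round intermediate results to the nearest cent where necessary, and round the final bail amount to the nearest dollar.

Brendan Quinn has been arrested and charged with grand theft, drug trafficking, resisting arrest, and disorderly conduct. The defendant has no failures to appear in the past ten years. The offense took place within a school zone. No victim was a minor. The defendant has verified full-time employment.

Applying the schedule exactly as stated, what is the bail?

$267,750

Base amounts from the schedule: grand theft $35,100; drug trafficking $255,000; resisting arrest $6,000; disorderly conduct $4,500.
Stacking rule: use the highest base only. Highest is drug trafficking at $255,000. Combined base = $255,000.
Net percentage adjustment: −25% −5% +35% = +5%. $255,000 × 1.05 = $267,750.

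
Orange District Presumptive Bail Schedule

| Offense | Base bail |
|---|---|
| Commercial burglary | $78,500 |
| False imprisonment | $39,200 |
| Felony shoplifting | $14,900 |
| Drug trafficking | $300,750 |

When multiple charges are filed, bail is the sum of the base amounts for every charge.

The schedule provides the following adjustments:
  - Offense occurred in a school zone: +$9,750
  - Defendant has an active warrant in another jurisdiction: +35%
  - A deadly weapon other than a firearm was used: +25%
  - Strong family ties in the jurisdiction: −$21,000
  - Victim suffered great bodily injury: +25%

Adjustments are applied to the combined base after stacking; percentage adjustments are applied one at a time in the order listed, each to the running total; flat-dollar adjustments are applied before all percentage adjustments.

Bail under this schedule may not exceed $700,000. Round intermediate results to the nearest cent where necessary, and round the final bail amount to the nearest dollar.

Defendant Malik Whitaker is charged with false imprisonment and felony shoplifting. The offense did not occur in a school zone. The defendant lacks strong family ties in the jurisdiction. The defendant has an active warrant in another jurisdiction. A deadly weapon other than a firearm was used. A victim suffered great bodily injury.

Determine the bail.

Base amounts from the schedule: false imprisonment $39,200; felony shoplifting $14,900.
Stacking rule: sum of all bases. $39,200 + $14,900 = $54,100.
Defendant has an active warrant in another jurisdiction (+35%): $54,100 × 1.35 = $73,035.
A deadly weapon other than a firearm was used (+25%): $73,035 × 1.25 = $91,293.75.
Victim suffered great bodily injury (+25%): $91,293.75 × 1.25 = $114,117.19.
$114,117.19 is within the $700,000 maximum.
Rounded to the nearest dollar: $114,117.

$114,117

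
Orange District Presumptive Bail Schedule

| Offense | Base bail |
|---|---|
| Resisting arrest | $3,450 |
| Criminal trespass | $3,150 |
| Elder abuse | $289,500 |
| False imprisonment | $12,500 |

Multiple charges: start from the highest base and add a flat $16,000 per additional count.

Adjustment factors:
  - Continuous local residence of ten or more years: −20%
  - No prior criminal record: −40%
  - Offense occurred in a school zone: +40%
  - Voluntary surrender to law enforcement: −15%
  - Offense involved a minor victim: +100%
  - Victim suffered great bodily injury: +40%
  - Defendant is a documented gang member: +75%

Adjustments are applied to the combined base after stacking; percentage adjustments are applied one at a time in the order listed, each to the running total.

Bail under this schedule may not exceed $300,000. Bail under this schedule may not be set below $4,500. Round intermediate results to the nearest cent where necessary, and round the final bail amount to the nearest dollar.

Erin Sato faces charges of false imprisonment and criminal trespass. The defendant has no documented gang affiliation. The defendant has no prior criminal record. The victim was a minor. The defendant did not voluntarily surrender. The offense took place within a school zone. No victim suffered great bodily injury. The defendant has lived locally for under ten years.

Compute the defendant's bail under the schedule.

$47,880

Base amounts from the schedule: false imprisonment $12,500; criminal trespass $3,150.
Stacking rule: highest base plus $16,000 per additional charge. Highest is false imprisonment at $12,500; 1 additional charge → +$16,000. Combined base = $28,500.
No prior criminal record (−40%): $28,500 × 0.6 = $17,100.
Offense occurred in a school zone (+40%): $17,100 × 1.4 = $23,940.
Offense involved a minor victim (+100%): $23,940 × 2 = $47,880.
$47,880 is within the $300,000 maximum.
$47,880 is at or above the $4,500 minimum.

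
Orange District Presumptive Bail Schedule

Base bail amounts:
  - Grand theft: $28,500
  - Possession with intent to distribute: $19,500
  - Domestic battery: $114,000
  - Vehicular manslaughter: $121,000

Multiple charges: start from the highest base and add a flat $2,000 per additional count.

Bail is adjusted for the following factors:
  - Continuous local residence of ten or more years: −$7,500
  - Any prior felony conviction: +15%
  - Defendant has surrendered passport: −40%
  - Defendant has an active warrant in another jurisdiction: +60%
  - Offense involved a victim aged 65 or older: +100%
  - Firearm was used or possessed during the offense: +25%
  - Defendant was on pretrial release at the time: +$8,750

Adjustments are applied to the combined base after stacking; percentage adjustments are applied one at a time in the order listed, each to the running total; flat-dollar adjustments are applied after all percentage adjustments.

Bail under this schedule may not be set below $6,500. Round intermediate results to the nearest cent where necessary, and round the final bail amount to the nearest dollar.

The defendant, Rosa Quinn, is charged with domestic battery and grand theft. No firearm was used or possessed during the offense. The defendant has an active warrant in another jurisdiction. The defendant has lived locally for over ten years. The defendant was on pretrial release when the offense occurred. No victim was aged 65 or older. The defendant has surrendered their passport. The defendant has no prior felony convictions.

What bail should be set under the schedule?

$112,610

Base amounts from the schedule: domestic battery $114,000; grand theft $28,500.
Stacking rule: highest base plus $2,000 per additional charge. Highest is domestic battery at $114,000; 1 additional charge → +$2,000. Combined base = $116,000.
Defendant has surrendered passport (−40%): $116,000 × 0.6 = $69,600.
Defendant has an active warrant in another jurisdiction (+60%): $69,600 × 1.6 = $111,360.
Continuous local residence of ten or more years (−$7,500 flat): $111,360 − $7,500 = $103,860.
Defendant was on pretrial release at the time (+$8,750 flat): $103,860 + $8,750 = $112,610.
$112,610 is at or above the $6,500 minimum.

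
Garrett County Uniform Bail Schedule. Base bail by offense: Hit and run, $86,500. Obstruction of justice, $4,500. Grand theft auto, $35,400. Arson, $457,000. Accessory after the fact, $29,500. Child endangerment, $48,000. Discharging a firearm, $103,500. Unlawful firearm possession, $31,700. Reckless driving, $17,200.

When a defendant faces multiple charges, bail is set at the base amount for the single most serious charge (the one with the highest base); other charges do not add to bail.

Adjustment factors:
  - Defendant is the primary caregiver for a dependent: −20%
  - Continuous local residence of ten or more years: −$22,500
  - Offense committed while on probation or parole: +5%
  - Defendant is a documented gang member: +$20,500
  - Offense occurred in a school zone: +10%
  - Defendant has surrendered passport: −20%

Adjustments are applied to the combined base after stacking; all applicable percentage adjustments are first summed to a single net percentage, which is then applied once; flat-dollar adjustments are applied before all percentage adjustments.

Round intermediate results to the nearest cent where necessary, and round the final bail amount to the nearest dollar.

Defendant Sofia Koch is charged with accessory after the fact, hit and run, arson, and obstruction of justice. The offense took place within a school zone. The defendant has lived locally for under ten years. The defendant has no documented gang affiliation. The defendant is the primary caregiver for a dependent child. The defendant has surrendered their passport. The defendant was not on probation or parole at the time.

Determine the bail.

Base amounts from the schedule: accessory after the fact $29,500; hit and run $86,500; arson $457,000; obstruction of justice $4,500.
Stacking rule: use the highest base only. Highest is arson at $457,000. Combined base = $457,000.
Net percentage adjustment: −20% +10% −20% = −30%. $457,000 × 0.7 = $319,900.

$319,900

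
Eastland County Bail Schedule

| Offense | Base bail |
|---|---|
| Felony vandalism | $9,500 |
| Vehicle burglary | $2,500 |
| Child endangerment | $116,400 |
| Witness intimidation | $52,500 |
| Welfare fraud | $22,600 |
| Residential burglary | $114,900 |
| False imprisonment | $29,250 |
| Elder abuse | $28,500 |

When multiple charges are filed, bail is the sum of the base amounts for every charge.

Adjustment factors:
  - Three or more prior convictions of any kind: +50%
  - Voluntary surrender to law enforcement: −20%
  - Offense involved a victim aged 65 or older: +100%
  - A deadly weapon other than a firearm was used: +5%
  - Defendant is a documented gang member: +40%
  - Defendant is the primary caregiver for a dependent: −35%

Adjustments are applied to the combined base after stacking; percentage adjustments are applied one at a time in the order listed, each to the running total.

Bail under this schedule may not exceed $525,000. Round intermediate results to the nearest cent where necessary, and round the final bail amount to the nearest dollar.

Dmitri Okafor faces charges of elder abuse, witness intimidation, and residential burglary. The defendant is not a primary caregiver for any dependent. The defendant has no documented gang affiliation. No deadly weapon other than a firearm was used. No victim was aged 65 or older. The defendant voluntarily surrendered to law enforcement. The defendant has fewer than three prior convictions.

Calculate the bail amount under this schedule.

Base amounts from the schedule: elder abuse $28,500; witness intimidation $52,500; residential burglary $114,900.
Stacking rule: sum of all bases. $28,500 + $52,500 + $114,900 = $195,900.
Voluntary surrender to law enforcement (−20%): $195,900 × 0.8 = $156,720.
$156,720 is within the $525,000 maximum.

$156,720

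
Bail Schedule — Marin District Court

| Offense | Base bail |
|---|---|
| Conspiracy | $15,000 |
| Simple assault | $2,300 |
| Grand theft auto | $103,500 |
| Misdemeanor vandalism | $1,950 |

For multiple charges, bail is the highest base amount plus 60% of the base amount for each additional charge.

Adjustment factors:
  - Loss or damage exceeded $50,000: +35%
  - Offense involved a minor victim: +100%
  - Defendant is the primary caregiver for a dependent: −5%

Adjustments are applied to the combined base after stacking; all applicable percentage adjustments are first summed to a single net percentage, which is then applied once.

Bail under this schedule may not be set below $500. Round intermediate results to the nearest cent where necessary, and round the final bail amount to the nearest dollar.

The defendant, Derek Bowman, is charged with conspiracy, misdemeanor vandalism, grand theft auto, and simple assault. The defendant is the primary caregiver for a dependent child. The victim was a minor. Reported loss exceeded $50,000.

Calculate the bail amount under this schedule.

$264,615

Base amounts from the schedule: conspiracy $15,000; misdemeanor vandalism $1,950; grand theft auto $103,500; simple assault $2,300.
Stacking rule: highest base plus 60% of each additional charge. Highest is grand theft auto at $103,500. Additional: $15,000 × 60% = $9,000; $1,950 × 60% = $1,170; $2,300 × 60% = $1,380. Combined base = $103,500 + $11,550 = $115,050.
Net percentage adjustment: +35% +100% −5% = +130%. $115,050 × 2.3 = $264,615.
$264,615 is at or above the $500 minimum.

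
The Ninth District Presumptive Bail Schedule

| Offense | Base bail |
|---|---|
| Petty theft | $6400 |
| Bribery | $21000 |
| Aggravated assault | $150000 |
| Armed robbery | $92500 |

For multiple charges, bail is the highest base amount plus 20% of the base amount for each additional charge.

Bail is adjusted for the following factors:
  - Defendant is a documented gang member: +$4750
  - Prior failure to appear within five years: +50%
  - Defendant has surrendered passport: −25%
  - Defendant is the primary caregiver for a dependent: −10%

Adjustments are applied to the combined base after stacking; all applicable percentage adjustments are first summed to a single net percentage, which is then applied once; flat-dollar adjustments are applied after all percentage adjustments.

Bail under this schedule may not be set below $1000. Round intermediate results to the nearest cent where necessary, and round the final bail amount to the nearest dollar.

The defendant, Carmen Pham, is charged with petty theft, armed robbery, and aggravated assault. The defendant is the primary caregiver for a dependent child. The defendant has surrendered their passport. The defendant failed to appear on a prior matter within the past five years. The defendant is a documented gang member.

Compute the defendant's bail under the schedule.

Base amounts from the schedule: petty theft $6400; armed robbery $92500; aggravated assault $150000.
Stacking rule: highest base plus 20% of each additional charge. Highest is aggravated assault at $150000. Additional: $6400 × 20% = $1280; $92500 × 20% = $18500. Combined base = $150000 + $19780 = $169780.
Net percentage adjustment: +50% −25% −10% = +15%. $169780 × 1.15 = $195247.
Defendant is a documented gang member (+$4750 flat): $195247 + $4750 = $199997.
$199997 is at or above the $1000 minimum.

$199997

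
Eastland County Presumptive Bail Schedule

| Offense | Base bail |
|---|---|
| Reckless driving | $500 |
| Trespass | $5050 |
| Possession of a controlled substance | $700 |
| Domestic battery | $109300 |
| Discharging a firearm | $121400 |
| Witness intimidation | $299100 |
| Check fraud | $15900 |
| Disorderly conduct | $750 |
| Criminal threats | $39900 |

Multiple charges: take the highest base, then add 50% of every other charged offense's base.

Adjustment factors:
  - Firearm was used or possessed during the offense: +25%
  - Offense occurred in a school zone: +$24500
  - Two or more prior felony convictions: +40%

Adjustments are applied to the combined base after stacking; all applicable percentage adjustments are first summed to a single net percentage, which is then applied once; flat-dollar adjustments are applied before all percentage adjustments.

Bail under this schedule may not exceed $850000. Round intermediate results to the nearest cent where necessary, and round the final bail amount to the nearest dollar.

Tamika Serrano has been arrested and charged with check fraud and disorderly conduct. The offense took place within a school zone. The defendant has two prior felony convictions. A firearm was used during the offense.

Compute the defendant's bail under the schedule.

Base amounts from the schedule: check fraud $15900; disorderly conduct $750.
Stacking rule: highest base plus 50% of each additional charge. Highest is check fraud at $15900. Additional: $750 × 50% = $375. Combined base = $15900 + $375 = $16275.
Offense occurred in a school zone (+$24500 flat): $16275 + $24500 = $40775.
Net percentage adjustment: +25% +40% = +65%. $40775 × 1.65 = $67278.75.
$67278.75 is within the $850000 maximum.
Rounded to the nearest dollar: $67279.

$67279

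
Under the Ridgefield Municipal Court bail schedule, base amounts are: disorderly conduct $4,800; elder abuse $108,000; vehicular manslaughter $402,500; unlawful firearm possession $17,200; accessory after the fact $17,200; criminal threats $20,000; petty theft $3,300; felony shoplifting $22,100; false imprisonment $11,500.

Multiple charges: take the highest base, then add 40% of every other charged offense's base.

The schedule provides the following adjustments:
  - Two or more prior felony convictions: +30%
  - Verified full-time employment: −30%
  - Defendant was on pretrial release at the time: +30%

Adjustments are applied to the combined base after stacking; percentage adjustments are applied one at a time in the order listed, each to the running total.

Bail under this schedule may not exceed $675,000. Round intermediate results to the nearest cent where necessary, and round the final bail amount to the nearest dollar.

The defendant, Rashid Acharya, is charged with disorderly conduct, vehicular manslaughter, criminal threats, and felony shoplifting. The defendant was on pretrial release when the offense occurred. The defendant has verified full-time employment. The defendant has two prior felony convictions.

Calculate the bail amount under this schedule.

Base amounts from the schedule: disorderly conduct $4,800; vehicular manslaughter $402,500; criminal threats $20,000; felony shoplifting $22,100.
Stacking rule: highest base plus 40% of each additional charge. Highest is vehicular manslaughter at $402,500. Additional: $4,800 × 40% = $1,920; $20,000 × 40% = $8,000; $22,100 × 40% = $8,840. Combined base = $402,500 + $18,760 = $421,260.
Two or more prior felony convictions (+30%): $421,260 × 1.3 = $547,638.
Verified full-time employment (−30%): $547,638 × 0.7 = $383,346.60.
Defendant was on pretrial release at the time (+30%): $383,346.60 × 1.3 = $498,350.58.
$498,350.58 is within the $675,000 maximum.
Rounded to the nearest dollar: $498,351.

$498,351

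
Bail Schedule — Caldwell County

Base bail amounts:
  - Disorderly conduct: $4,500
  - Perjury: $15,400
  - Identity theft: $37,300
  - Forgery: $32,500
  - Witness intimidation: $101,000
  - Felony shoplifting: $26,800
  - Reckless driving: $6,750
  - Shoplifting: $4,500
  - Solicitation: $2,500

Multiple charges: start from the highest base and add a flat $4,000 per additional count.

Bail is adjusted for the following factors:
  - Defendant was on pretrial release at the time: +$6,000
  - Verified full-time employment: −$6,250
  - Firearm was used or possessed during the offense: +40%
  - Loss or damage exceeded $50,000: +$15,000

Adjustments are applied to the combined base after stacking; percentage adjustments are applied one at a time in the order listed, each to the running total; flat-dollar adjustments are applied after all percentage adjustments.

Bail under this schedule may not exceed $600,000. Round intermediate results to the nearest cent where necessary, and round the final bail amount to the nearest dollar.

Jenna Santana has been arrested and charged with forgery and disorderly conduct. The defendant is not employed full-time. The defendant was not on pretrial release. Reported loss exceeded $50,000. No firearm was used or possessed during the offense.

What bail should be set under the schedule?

$51,500

Base amounts from the schedule: forgery $32,500; disorderly conduct $4,500.
Stacking rule: highest base plus $4,000 per additional charge. Highest is forgery at $32,500; 1 additional charge → +$4,000. Combined base = $36,500.
Loss or damage exceeded $50,000 (+$15,000 flat): $36,500 + $15,000 = $51,500.
$51,500 is within the $600,000 maximum.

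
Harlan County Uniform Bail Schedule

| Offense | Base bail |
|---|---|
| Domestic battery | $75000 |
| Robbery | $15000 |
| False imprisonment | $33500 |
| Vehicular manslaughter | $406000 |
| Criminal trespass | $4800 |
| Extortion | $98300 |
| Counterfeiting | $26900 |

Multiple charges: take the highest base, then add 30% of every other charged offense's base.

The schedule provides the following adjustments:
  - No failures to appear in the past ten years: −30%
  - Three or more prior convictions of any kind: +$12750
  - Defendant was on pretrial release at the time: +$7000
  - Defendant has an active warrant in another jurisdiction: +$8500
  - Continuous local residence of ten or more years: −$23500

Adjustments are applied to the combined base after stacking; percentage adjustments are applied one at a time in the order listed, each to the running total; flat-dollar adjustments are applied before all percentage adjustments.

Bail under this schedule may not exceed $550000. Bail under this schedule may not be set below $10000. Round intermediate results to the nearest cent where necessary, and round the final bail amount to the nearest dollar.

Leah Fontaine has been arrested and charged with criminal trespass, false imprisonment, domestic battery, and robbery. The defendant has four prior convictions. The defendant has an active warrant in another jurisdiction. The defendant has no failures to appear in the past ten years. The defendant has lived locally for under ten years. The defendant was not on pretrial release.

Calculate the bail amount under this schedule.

Base amounts from the schedule: criminal trespass $4800; false imprisonment $33500; domestic battery $75000; robbery $15000.
Stacking rule: highest base plus 30% of each additional charge. Highest is domestic battery at $75000. Additional: $4800 × 30% = $1440; $33500 × 30% = $10050; $15000 × 30% = $4500. Combined base = $75000 + $15990 = $90990.
Three or more prior convictions of any kind (+$12750 flat): $90990 + $12750 = $103740.
Defendant has an active warrant in another jurisdiction (+$8500 flat): $103740 + $8500 = $112240.
No failures to appear in the past ten years (−30%): $112240 × 0.7 = $78568.
$78568 is within the $550000 maximum.
$78568 is at or above the $10000 minimum.

$78568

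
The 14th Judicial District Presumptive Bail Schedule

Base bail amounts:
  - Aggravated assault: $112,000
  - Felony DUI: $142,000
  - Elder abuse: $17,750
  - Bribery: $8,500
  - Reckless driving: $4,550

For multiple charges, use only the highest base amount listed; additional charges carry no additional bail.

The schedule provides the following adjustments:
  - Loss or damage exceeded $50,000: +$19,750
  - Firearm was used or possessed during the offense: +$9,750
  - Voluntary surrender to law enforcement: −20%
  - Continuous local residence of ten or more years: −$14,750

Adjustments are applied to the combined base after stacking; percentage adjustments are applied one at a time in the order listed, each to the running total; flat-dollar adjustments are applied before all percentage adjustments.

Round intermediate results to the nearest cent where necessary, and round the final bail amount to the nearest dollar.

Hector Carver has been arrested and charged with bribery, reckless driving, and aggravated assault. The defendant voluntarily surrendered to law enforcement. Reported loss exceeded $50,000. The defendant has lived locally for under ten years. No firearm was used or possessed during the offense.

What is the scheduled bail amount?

$105,400

Base amounts from the schedule: bribery $8,500; reckless driving $4,550; aggravated assault $112,000.
Stacking rule: use the highest base only. Highest is aggravated assault at $112,000. Combined base = $112,000.
Loss or damage exceeded $50,000 (+$19,750 flat): $112,000 + $19,750 = $131,750.
Voluntary surrender to law enforcement (−20%): $131,750 × 0.8 = $105,400.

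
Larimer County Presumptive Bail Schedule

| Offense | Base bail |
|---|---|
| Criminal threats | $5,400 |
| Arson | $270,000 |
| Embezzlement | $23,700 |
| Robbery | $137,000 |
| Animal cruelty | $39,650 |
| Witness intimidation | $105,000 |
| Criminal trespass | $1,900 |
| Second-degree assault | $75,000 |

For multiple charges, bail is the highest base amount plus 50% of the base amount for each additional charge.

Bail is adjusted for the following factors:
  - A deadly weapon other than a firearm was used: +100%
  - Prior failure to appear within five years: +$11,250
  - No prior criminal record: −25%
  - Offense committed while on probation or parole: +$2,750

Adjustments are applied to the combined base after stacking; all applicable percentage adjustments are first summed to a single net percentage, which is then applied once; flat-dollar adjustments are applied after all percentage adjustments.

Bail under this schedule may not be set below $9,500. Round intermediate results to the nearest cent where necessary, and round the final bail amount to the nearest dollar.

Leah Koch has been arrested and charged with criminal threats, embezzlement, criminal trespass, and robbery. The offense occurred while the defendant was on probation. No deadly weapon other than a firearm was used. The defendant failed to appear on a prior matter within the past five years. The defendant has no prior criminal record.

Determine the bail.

Base amounts from the schedule: criminal threats $5,400; embezzlement $23,700; criminal trespass $1,900; robbery $137,000.
Stacking rule: highest base plus 50% of each additional charge. Highest is robbery at $137,000. Additional: $5,400 × 50% = $2,700; $23,700 × 50% = $11,850; $1,900 × 50% = $950. Combined base = $137,000 + $15,500 = $152,500.
No prior criminal record (−25%): $152,500 × 0.75 = $114,375.
Prior failure to appear within five years (+$11,250 flat): $114,375 + $11,250 = $125,625.
Offense committed while on probation or parole (+$2,750 flat): $125,625 + $2,750 = $128,375.
$128,375 is at or above the $9,500 minimum.

$128,375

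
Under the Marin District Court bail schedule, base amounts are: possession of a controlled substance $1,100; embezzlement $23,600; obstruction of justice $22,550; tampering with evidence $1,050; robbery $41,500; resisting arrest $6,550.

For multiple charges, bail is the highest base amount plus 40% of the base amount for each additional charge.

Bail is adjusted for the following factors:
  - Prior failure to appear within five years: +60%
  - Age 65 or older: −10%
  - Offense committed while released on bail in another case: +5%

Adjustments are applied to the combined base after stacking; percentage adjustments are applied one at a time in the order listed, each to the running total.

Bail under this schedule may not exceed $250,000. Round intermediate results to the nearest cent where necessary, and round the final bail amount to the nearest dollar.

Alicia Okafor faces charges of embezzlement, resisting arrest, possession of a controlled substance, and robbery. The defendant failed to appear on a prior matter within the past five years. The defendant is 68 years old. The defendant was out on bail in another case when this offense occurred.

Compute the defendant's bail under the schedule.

Base amounts from the schedule: embezzlement $23,600; resisting arrest $6,550; possession of a controlled substance $1,100; robbery $41,500.
Stacking rule: highest base plus 40% of each additional charge. Highest is robbery at $41,500. Additional: $23,600 × 40% = $9,440; $6,550 × 40% = $2,620; $1,100 × 40% = $440. Combined base = $41,500 + $12,500 = $54,000.
Prior failure to appear within five years (+60%): $54,000 × 1.6 = $86,400.
Age 65 or older (−10%): $86,400 × 0.9 = $77,760.
Offense committed while released on bail in another case (+5%): $77,760 × 1.05 = $81,648.
$81,648 is within the $250,000 maximum.

$81,648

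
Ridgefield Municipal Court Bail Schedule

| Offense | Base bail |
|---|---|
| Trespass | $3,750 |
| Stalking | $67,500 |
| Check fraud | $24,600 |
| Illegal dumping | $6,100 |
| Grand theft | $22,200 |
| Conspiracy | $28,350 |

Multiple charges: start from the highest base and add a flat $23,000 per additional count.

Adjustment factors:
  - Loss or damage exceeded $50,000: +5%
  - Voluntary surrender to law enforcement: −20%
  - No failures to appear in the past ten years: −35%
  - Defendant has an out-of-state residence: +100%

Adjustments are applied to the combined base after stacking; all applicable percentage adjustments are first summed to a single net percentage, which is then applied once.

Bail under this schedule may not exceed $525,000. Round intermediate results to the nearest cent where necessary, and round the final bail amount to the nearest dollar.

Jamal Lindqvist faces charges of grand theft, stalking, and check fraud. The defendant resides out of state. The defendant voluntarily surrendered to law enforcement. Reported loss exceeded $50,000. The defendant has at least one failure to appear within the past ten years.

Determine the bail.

$209,975

Base amounts from the schedule: grand theft $22,200; stalking $67,500; check fraud $24,600.
Stacking rule: highest base plus $23,000 per additional charge. Highest is stalking at $67,500; 2 additional charges → +$46,000. Combined base = $113,500.
Net percentage adjustment: +5% −20% +100% = +85%. $113,500 × 1.85 = $209,975.
$209,975 is within the $525,000 maximum.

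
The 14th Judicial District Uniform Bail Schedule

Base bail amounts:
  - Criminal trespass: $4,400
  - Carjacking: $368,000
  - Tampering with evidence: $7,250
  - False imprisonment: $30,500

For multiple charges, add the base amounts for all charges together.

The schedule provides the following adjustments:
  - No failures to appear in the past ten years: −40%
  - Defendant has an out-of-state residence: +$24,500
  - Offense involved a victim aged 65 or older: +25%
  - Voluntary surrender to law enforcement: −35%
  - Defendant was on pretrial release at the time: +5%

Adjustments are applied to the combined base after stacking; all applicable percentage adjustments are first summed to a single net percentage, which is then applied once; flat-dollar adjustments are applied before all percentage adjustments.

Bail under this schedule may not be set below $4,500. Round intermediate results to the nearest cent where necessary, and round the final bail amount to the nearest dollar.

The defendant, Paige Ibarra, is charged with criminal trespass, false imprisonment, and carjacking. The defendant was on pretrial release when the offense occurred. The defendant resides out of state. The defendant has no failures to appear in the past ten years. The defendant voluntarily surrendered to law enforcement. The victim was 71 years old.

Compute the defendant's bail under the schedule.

Base amounts from the schedule: criminal trespass $4,400; false imprisonment $30,500; carjacking $368,000.
Stacking rule: sum of all bases. $4,400 + $30,500 + $368,000 = $402,900.
Defendant has an out-of-state residence (+$24,500 flat): $402,900 + $24,500 = $427,400.
Net percentage adjustment: −40% +25% −35% +5% = −45%. $427,400 × 0.55 = $235,070.
$235,070 is at or above the $4,500 minimum.

$235,070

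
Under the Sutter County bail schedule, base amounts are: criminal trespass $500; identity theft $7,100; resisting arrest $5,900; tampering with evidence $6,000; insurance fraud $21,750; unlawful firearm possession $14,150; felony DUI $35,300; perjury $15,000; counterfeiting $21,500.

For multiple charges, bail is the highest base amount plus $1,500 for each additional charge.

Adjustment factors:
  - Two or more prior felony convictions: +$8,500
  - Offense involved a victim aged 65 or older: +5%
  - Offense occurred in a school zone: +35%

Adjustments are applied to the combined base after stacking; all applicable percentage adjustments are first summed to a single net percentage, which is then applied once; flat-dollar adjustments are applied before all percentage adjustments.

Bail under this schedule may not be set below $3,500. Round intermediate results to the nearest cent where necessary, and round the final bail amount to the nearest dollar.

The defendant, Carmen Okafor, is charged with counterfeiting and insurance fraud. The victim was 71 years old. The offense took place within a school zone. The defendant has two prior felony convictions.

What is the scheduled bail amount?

Base amounts from the schedule: counterfeiting $21,500; insurance fraud $21,750.
Stacking rule: highest base plus $1,500 per additional charge. Highest is insurance fraud at $21,750; 1 additional charge → +$1,500. Combined base = $23,250.
Two or more prior felony convictions (+$8,500 flat): $23,250 + $8,500 = $31,750.
Net percentage adjustment: +5% +35% = +40%. $31,750 × 1.4 = $44,450.
$44,450 is at or above the $3,500 minimum.

$44,450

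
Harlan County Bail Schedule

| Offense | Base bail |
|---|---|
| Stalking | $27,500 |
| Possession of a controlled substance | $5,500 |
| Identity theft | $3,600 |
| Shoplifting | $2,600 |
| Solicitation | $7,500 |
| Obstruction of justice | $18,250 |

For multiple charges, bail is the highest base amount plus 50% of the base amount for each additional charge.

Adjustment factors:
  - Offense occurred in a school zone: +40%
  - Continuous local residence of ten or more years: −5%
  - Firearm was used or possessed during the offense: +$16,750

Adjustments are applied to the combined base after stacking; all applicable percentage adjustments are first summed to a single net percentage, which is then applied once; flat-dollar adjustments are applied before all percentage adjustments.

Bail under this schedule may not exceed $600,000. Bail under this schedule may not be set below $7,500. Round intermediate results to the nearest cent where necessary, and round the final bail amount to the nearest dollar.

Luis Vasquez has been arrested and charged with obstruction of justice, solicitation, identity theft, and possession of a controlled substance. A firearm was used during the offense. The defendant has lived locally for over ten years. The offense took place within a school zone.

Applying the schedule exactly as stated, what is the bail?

$58,455

Base amounts from the schedule: obstruction of justice $18,250; solicitation $7,500; identity theft $3,600; possession of a controlled substance $5,500.
Stacking rule: highest base plus 50% of each additional charge. Highest is obstruction of justice at $18,250. Additional: $7,500 × 50% = $3,750; $3,600 × 50% = $1,800; $5,500 × 50% = $2,750. Combined base = $18,250 + $8,300 = $26,550.
Firearm was used or possessed during the offense (+$16,750 flat): $26,550 + $16,750 = $43,300.
Net percentage adjustment: +40% −5% = +35%. $43,300 × 1.35 = $58,455.
$58,455 is within the $600,000 maximum.
$58,455 is at or above the $7,500 minimum.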